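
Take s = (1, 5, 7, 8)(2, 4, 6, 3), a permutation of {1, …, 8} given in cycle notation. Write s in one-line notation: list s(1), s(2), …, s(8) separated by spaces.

Reading each image from the cycles: 1→5, 2→4, 3→2, 4→6, 5→7, 6→3, 7→8, 8→1.
So the one-line form is 5 4 2 6 7 3 8 1.

5 4 2 6 7 3 8 1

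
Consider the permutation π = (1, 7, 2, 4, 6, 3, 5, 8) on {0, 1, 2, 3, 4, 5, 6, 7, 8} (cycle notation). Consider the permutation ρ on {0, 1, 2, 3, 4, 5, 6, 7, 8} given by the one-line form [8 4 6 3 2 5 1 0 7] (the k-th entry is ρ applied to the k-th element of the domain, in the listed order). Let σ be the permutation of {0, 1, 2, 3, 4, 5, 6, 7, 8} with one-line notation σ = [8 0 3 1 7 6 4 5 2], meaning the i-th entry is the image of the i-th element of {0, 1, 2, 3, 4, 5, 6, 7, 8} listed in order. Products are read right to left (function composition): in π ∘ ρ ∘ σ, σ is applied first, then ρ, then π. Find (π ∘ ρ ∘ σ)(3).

(π ∘ ρ ∘ σ)(3) = π(ρ(σ(3))). σ(3) = 1, then ρ(1) = 4, then π(4) = 6, so the result is 6.

6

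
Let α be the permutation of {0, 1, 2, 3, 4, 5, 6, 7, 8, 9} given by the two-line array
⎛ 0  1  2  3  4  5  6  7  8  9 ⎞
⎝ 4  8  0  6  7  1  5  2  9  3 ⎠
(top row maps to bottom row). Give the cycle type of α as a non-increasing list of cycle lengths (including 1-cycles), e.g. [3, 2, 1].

The disjoint cycles are (0 4 7 2)(1 8 9 3 6 5), with lengths 6, 4 in non-increasing order.

[6, 4]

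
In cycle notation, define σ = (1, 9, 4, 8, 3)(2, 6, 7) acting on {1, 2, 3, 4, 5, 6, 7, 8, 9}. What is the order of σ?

The cycle type of σ is (5, 3, 1).
The order is lcm(5, 3) = 15.

15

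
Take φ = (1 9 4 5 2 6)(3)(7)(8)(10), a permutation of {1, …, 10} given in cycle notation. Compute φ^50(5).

6

5 lies in the 6-cycle (1 9 4 5 2 6).
Powers repeat with period 6 on this cycle, and 50 mod 6 = 2, so φ^50(5) = φ^2(5).
Advancing 2 steps from 5: 5 → 2 → 6.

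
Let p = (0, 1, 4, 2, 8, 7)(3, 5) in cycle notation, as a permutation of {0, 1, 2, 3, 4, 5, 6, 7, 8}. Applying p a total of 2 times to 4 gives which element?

4 lies in the 6-cycle (0, 1, 4, 2, 8, 7).
Stepping 2 places around the cycle: 4 → 2 → 8.

8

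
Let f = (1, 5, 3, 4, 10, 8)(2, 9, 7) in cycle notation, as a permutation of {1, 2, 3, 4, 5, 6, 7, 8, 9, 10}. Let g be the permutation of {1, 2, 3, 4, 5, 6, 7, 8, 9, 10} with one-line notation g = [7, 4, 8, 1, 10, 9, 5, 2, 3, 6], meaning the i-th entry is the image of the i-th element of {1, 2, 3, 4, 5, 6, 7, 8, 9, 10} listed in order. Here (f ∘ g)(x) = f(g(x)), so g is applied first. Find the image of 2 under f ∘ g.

10

(f ∘ g)(2) = f(g(2)). g(2) = 4, then f(4) = 10. So (f ∘ g)(2) = 10.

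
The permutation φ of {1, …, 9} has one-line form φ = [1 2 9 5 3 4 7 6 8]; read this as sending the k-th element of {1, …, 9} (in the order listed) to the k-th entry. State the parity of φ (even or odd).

odd

In disjoint-cycle form the cycle lengths are 6, 1, 1, 1.
A cycle is odd iff its length is even; φ has 1 even-length cycle, so sgn(φ) = (−1)^1 and φ is odd.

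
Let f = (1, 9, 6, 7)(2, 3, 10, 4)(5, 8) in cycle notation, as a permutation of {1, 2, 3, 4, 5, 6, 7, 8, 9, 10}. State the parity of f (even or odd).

odd

The cycle lengths are 4, 4, 2.
A cycle is odd iff its length is even; f has 3 even-length cycles, so sgn(f) = (−1)^3 and f is odd.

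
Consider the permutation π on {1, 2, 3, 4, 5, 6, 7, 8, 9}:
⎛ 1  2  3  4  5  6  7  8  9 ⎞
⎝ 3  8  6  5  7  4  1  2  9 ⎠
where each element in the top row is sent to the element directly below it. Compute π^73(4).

5

Tracing 4 → 5 → … returns to 4 after 6 steps, so 4 lies in a 6-cycle (1 3 6 4 5 7).
Powers repeat with period 6 on this cycle, and 73 mod 6 = 1, so π^73(4) = π^1(4).
Advancing 1 step from 4: 4 → 5.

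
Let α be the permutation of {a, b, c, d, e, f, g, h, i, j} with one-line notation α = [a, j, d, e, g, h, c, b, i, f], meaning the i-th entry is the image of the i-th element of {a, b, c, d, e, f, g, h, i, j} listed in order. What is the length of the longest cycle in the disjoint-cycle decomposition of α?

4

Decomposing into disjoint cycles gives (b, j, f, h)(c, d, e, g); the longest has length 4.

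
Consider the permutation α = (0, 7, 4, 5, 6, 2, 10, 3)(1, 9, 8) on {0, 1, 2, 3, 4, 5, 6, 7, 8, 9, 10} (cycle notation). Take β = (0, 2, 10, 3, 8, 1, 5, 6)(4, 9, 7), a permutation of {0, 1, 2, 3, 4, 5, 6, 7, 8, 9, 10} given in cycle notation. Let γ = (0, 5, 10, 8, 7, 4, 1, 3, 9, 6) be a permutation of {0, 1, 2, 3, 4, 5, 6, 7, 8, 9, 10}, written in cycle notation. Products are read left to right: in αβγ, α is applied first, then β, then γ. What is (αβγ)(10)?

7

(αβγ)(10) = γ(β(α(10))). α(10) = 3, then β(3) = 8, then γ(8) = 7, so the result is 7.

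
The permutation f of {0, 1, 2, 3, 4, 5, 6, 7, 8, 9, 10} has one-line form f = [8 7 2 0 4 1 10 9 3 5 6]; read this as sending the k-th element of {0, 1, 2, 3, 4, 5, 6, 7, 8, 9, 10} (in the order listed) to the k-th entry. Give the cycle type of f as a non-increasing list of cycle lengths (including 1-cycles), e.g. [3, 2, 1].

[4, 3, 2, 1, 1]

The disjoint cycles are (0, 8, 3)(1, 7, 9, 5)(2)(4)(6, 10), with lengths 4, 3, 2, 1, 1 in non-increasing order.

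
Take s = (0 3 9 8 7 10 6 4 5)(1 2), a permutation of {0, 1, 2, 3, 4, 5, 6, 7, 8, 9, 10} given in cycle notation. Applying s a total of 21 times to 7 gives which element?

4

7 lies in the 9-cycle (0 3 9 8 7 10 6 4 5).
Powers repeat with period 9 on this cycle, and 21 mod 9 = 3, so s^21(7) = s^3(7).
Stepping 3 places around the cycle: 7 → 10 → 6 → 4.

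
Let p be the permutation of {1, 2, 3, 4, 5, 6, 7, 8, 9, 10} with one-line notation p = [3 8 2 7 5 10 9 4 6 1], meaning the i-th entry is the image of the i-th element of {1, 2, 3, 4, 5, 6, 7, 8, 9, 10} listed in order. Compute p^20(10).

Tracing 10 → 1 → … returns to 10 after 9 steps, so 10 lies in a 9-cycle (1 3 2 8 4 7 9 6 10).
Since the cycle has length 9, p^20 acts on it the same as p^2 (20 mod 9 = 2).
Advancing 2 steps from 10: 10 → 1 → 3.

3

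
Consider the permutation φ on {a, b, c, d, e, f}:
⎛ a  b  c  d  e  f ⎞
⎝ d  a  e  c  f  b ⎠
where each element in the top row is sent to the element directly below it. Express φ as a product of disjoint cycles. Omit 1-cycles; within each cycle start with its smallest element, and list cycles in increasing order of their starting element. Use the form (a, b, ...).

(a, d, c, e, f, b)

From a: a → d → c → e → f → b → a, closing the cycle (a, d, c, e, f, b).
Repeating from the next unused element and collecting all non-trivial cycles gives (a, d, c, e, f, b).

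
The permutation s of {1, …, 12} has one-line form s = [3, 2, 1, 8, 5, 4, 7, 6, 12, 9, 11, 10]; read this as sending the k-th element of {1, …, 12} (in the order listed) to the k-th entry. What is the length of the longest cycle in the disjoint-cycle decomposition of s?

Decomposing into disjoint cycles gives (1 3)(4 8 6)(9 12 10); the longest has length 3.

3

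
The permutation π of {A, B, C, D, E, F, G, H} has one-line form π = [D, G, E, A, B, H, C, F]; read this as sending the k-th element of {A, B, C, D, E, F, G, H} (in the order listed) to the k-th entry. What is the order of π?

4

The disjoint-cycle form of π has cycle lengths 4, 2, 2.
The order is lcm(4, 2, 2) = 4.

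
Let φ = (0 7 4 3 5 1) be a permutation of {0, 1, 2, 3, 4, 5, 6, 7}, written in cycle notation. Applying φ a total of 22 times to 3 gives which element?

3 lies in the 6-cycle (0 7 4 3 5 1).
Since the cycle has length 6, φ^22 acts on it the same as φ^4 (22 mod 6 = 4).
Stepping 4 places around the cycle: 3 → 5 → 1 → 0 → 7.

7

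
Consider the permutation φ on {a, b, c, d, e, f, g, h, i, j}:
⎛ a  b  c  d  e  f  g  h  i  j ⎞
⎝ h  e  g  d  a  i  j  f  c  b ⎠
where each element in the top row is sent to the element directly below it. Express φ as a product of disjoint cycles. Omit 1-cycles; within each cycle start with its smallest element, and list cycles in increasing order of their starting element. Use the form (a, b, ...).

Start at a and follow images: a → h → f → i → c → g → j → b → e → a, giving the cycle (a, h, f, i, c, g, j, b, e).
Continuing from each remaining unvisited element yields (a, h, f, i, c, g, j, b, e).

(a, h, f, i, c, g, j, b, e)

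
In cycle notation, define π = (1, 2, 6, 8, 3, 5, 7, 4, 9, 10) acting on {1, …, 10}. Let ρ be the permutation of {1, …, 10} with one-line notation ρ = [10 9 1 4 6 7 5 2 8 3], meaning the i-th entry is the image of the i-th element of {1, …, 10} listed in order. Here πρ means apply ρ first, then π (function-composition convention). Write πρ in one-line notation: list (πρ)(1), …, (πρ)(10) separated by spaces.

(πρ)(x) = π(ρ(x)). Computing each image: π(ρ(1)) = π(10) = 1, π(ρ(2)) = π(9) = 10, π(ρ(3)) = π(1) = 2, π(ρ(4)) = π(4) = 9, π(ρ(5)) = π(6) = 8, π(ρ(6)) = π(7) = 4, π(ρ(7)) = π(5) = 7, π(ρ(8)) = π(2) = 6, π(ρ(9)) = π(8) = 3, π(ρ(10)) = π(3) = 5.
Hence πρ = [1 10 2 9 8 4 7 6 3 5].

1 10 2 9 8 4 7 6 3 5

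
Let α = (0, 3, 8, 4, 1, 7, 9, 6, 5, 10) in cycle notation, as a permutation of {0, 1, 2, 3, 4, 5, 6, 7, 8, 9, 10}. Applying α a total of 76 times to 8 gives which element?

5

8 lies in the 10-cycle (0, 3, 8, 4, 1, 7, 9, 6, 5, 10).
On a 10-cycle, α^10 is the identity, so α^76 = α^6 there (76 ≡ 6 mod 10).
Stepping 6 places around the cycle: 8 → 4 → 1 → 7 → 9 → 6 → 5.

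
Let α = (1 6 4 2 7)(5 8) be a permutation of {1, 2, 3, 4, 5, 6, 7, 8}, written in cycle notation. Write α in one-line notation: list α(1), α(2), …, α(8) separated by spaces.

6 7 3 2 8 4 1 5

Each element maps to the next entry in its cycle (wrapping to the front): 1→6, 2→7, 3→3, 4→2, 5→8, 6→4, 7→1, 8→5.
Listing these in domain order gives 6 7 3 2 8 4 1 5.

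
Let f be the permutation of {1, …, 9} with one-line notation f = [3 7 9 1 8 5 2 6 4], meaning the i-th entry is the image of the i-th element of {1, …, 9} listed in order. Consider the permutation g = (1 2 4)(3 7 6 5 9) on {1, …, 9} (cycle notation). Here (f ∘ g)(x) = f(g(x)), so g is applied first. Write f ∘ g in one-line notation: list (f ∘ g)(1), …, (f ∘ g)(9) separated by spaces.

7 1 2 3 4 8 5 6 9

Chase each element through g then f: 1 → 2 → 7; 2 → 4 → 1; 3 → 7 → 2; 4 → 1 → 3; 5 → 9 → 4; 6 → 5 → 8; 7 → 6 → 5; 8 → 8 → 6; 9 → 3 → 9.
So f ∘ g in one-line form is 7 1 2 3 4 8 5 6 9.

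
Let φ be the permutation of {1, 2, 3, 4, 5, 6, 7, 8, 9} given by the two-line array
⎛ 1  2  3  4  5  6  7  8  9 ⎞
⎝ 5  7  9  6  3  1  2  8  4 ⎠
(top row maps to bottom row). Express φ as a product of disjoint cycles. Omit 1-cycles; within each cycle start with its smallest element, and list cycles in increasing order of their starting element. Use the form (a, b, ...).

(1, 5, 3, 9, 4, 6)(2, 7)

From 1: 1 → 5 → 3 → 9 → 4 → 6 → 1, closing the cycle (1, 5, 3, 9, 4, 6).
Continuing from each remaining unvisited element yields (1, 5, 3, 9, 4, 6)(2, 7).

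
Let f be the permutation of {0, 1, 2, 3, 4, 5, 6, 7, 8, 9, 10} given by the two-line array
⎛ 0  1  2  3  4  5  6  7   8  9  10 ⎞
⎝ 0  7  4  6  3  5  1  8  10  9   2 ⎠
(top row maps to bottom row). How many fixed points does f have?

3

The fixed points (elements with f(x) = x) are {0, 5, 9}, so there are 3.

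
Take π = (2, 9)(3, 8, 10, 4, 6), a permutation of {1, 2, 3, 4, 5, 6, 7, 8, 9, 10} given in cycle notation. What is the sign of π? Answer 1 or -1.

-1

The cycle lengths are 5, 2, 1, 1, 1.
A cycle is odd iff its length is even; π has 1 even-length cycle, so sgn(π) = (−1)^1 and π is odd.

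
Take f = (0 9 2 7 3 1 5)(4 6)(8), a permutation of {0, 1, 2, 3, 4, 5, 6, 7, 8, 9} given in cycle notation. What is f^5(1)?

1 lies in the 7-cycle (0 9 2 7 3 1 5).
Stepping 5 places around the cycle: 1 → 5 → 0 → 9 → 2 → 7.

7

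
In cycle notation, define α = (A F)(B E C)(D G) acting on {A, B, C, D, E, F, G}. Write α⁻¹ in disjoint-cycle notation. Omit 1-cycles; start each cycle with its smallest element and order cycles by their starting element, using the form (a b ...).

(A F)(B C E)(D G)

The inverse reverses each cycle.
After reversing and putting each cycle's least element first, α⁻¹ = (A F)(B C E)(D G).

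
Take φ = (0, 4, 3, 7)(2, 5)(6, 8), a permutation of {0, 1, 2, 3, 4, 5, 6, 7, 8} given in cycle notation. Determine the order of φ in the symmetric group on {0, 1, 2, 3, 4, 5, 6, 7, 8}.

The cycle type of φ is (4, 2, 2, 1).
Since disjoint cycles commute, ord(φ) = lcm(4, 2, 2) = 4.

4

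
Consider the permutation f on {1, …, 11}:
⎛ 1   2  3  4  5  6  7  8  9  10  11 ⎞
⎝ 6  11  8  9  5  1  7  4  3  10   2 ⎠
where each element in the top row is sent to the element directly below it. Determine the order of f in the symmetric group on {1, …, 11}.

4

Decomposing into disjoint cycles gives cycle lengths 4, 2, 2, 1, 1, 1.
The order of f is the least common multiple of its cycle lengths: lcm(4, 2, 2) = 4.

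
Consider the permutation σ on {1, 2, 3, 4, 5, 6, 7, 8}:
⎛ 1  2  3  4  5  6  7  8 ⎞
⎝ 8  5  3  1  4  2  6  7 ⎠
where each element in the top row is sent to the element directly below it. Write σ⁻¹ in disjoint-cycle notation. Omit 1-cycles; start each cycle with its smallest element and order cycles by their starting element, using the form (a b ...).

The cycle decomposition of σ is (1 8 7 6 2 5 4).
Reversing each cycle (and rotating so the smallest element leads) gives σ⁻¹ = (1 4 5 2 6 7 8).

(1 4 5 2 6 7 8)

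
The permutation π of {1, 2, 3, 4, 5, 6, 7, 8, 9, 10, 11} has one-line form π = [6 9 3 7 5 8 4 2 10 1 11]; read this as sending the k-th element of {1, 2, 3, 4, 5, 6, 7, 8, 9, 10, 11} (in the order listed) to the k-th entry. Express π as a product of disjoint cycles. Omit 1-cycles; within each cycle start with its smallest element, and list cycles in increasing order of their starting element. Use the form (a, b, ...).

(1, 6, 8, 2, 9, 10)(4, 7)

Iterating π from 1 gives 1 → 6 → 8 → 2 → 9 → 10 → 1; that is the 6-cycle (1, 6, 8, 2, 9, 10).
Continuing from each remaining unvisited element yields (1, 6, 8, 2, 9, 10)(4, 7).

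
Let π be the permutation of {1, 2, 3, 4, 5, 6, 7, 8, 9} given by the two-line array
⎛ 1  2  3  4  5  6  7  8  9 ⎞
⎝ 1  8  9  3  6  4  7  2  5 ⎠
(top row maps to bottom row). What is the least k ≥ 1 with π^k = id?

10

Decomposing into disjoint cycles gives cycle lengths 5, 2, 1, 1.
Since disjoint cycles commute, ord(π) = lcm(5, 2) = 10.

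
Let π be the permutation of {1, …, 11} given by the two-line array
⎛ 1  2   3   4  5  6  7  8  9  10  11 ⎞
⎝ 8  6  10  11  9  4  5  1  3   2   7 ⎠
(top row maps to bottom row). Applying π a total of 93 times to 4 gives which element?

Tracing 4 → 11 → … returns to 4 after 9 steps, so 4 lies in a 9-cycle (2 6 4 11 7 5 9 3 10).
On a 9-cycle, π^9 is the identity, so π^93 = π^3 there (93 ≡ 3 mod 9).
Stepping 3 places around the cycle: 4 → 11 → 7 → 5.

5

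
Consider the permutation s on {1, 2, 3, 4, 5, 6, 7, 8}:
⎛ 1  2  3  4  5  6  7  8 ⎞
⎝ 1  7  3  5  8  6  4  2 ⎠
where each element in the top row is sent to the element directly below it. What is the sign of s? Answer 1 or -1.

1

In disjoint-cycle form the cycle lengths are 5, 1, 1, 1.
A cycle of length ℓ contributes ℓ−1 transpositions, so s is a product of 4 transpositions — even.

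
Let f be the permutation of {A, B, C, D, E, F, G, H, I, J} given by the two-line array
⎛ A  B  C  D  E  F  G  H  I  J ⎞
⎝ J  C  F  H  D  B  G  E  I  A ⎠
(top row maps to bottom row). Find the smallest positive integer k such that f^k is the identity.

The disjoint-cycle form of f has cycle lengths 3, 3, 2, 1, 1.
The order is lcm(3, 3, 2) = 6.

6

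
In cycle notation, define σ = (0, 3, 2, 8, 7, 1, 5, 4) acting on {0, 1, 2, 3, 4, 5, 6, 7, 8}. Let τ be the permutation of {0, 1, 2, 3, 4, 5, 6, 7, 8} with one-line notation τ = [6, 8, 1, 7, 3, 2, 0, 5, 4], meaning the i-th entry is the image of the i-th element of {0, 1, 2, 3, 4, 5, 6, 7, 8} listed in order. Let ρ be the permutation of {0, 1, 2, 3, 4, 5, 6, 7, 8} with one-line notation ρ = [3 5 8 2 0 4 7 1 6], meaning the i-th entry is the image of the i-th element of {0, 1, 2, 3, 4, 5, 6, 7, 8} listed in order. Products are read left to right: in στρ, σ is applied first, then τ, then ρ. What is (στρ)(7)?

Apply the permutations in order: σ(7) = 1, then τ(1) = 8, then ρ(8) = 6. So (στρ)(7) = 6.

6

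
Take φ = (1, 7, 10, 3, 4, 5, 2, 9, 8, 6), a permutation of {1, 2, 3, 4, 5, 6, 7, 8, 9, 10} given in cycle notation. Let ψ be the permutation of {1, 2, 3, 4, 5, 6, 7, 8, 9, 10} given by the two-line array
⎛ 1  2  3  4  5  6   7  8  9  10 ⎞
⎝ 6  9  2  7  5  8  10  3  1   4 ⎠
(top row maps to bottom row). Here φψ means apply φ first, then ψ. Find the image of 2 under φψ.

φ(2) = 9, then ψ(9) = 1; composing gives (φψ)(2) = 1.

1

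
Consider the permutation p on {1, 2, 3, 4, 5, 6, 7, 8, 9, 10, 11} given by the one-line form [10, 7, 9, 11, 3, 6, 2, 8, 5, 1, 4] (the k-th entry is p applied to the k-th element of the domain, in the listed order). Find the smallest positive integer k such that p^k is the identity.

Decomposing into disjoint cycles gives cycle lengths 3, 2, 2, 2, 1, 1.
The order of p is the least common multiple of its cycle lengths: lcm(3, 2, 2, 2) = 6.

6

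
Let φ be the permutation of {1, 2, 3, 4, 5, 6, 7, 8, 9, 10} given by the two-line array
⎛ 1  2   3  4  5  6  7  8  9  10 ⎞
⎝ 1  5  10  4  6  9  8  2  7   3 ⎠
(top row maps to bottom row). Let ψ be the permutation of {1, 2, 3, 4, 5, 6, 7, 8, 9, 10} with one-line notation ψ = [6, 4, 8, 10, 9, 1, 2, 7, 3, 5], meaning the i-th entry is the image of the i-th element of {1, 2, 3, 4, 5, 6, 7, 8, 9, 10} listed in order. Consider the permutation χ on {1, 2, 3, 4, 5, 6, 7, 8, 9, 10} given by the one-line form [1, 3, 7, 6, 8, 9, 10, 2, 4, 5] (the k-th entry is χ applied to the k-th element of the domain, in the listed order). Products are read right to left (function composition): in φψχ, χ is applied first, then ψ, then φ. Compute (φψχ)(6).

10

Apply the permutations in order: χ(6) = 9, then ψ(9) = 3, then φ(3) = 10. So (φψχ)(6) = 10.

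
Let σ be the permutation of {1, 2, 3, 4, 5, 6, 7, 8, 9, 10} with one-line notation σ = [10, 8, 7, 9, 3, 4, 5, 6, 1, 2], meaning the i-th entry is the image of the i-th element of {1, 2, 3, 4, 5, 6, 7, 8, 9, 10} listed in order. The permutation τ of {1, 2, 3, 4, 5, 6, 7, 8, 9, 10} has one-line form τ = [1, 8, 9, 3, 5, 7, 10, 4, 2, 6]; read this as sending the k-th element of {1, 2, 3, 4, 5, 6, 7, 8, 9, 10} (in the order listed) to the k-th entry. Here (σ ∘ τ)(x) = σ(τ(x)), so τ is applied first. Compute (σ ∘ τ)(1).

τ(1) = 1, then σ(1) = 10; composing gives (σ ∘ τ)(1) = 10.

10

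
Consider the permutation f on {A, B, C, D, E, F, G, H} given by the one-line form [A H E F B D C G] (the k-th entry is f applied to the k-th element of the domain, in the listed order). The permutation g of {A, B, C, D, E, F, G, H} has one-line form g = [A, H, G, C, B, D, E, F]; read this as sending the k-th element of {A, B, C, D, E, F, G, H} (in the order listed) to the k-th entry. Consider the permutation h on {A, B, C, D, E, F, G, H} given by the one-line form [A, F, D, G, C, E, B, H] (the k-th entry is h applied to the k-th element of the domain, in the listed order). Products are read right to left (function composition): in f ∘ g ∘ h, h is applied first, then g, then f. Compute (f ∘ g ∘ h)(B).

F

(f ∘ g ∘ h)(B) = f(g(h(B))). h(B) = F, then g(F) = D, then f(D) = F, so the result is F.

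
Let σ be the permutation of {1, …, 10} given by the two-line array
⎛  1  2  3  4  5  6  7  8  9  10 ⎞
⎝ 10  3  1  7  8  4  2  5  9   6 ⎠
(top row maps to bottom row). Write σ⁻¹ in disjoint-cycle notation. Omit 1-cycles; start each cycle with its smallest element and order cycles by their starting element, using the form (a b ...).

(1 3 2 7 4 6 10)(5 8)

The cycle decomposition of σ is (1 10 6 4 7 2 3)(5 8).
Reversing each cycle (and rotating so the smallest element leads) gives σ⁻¹ = (1 3 2 7 4 6 10)(5 8).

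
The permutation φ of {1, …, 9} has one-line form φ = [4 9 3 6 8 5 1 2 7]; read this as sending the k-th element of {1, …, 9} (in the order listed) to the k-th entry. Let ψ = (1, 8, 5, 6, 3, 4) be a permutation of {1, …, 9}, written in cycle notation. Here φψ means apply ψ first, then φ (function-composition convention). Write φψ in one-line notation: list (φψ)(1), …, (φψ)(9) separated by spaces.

Chase each element through ψ then φ: 1 → 8 → 2; 2 → 2 → 9; 3 → 4 → 6; 4 → 1 → 4; 5 → 6 → 5; 6 → 3 → 3; 7 → 7 → 1; 8 → 5 → 8; 9 → 9 → 7.
Collecting the images, φψ = [2 9 6 4 5 3 1 8 7].

2 9 6 4 5 3 1 8 7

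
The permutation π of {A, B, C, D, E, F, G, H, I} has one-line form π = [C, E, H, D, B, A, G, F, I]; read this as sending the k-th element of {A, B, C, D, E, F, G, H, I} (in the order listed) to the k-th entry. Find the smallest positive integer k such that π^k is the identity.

4

Writing π as disjoint cycles, the cycle lengths are 4, 2, 1, 1, 1.
The order of π is the least common multiple of its cycle lengths: lcm(4, 2) = 4.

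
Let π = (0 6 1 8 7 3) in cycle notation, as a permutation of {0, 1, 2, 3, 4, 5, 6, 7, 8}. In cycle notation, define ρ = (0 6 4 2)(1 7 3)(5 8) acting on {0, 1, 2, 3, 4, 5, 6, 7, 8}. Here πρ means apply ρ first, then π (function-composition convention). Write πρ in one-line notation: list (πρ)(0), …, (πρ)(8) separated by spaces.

1 3 6 8 2 7 4 0 5

(πρ)(x) = π(ρ(x)). Computing each image: π(ρ(0)) = π(6) = 1, π(ρ(1)) = π(7) = 3, π(ρ(2)) = π(0) = 6, π(ρ(3)) = π(1) = 8, π(ρ(4)) = π(2) = 2, π(ρ(5)) = π(8) = 7, π(ρ(6)) = π(4) = 4, π(ρ(7)) = π(3) = 0, π(ρ(8)) = π(5) = 5.
Hence πρ = [1 3 6 8 2 7 4 0 5].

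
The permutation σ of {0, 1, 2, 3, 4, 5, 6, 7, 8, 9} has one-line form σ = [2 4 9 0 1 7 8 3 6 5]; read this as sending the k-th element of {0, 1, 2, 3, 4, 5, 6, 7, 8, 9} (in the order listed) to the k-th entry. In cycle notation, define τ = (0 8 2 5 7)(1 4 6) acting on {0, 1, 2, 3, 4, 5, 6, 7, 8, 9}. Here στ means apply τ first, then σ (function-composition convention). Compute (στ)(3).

(στ)(3) = σ(τ(3)). τ(3) = 3, then σ(3) = 0. So (στ)(3) = 0.

0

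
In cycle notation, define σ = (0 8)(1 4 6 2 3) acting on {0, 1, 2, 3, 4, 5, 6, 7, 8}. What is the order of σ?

10

The cycle type of σ is (5, 2, 1, 1).
The order is lcm(5, 2) = 10.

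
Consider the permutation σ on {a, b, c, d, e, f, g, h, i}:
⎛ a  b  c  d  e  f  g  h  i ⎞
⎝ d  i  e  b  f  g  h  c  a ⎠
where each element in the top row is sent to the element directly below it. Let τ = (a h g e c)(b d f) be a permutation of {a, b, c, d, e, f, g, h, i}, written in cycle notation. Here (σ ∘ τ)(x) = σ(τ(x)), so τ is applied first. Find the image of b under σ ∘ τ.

First apply τ: τ(b) = d, then σ(d) = b. Thus (σ ∘ τ)(b) = b.

b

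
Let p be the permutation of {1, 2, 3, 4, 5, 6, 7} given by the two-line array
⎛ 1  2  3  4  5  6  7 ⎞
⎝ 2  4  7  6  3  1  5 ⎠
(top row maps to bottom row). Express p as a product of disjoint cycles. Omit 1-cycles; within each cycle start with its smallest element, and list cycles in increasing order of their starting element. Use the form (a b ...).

(1 2 4 6)(3 7 5)

Iterating p from 1 gives 1 → 2 → 4 → 6 → 1; that is the 4-cycle (1 2 4 6).
Continuing from each remaining unvisited element yields (1 2 4 6)(3 7 5).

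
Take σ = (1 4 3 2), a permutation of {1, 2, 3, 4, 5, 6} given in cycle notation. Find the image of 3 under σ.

2

3 appears in (1 4 3 2); the next entry (wrapping around) is 2.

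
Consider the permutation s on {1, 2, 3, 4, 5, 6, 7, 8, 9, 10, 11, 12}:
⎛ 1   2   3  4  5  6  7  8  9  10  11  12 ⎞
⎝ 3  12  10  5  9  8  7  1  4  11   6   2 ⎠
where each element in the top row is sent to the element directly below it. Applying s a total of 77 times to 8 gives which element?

6

Tracing 8 → 1 → … returns to 8 after 6 steps, so 8 lies in a 6-cycle (1 3 10 11 6 8).
Since the cycle has length 6, s^77 acts on it the same as s^5 (77 mod 6 = 5).
Advancing 5 steps from 8: 8 → 1 → 3 → 10 → 11 → 6.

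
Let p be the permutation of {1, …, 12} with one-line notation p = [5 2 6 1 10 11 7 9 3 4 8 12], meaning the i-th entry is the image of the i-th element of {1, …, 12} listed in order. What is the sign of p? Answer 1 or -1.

In disjoint-cycle form the cycle lengths are 5, 4, 1, 1, 1.
A cycle is odd iff its length is even; p has 1 even-length cycle, so sgn(p) = (−1)^1 and p is odd.

-1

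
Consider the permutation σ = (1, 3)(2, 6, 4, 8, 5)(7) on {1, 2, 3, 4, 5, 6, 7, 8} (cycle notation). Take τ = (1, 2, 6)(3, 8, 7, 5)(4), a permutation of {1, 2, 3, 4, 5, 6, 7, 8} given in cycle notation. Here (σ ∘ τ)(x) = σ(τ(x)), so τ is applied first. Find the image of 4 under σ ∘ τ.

First apply τ: τ(4) = 4, then σ(4) = 8. Thus (σ ∘ τ)(4) = 8.

8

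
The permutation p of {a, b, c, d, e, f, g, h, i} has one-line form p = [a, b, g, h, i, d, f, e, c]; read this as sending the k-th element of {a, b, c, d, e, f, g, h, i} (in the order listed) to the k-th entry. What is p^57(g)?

f

Tracing g → f → … returns to g after 7 steps, so g lies in a 7-cycle (c, g, f, d, h, e, i).
Powers repeat with period 7 on this cycle, and 57 mod 7 = 1, so p^57(g) = p^1(g).
Advancing 1 step from g: g → f.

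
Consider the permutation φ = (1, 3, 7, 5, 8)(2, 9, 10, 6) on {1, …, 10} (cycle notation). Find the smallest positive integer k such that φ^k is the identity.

The cycle type of φ is (5, 4, 1).
Since disjoint cycles commute, ord(φ) = lcm(5, 4) = 20.

20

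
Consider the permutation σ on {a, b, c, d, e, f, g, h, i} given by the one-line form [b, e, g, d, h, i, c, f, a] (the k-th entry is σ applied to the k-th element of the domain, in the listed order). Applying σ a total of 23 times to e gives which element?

b

Tracing e → h → … returns to e after 6 steps, so e lies in a 6-cycle (a, b, e, h, f, i).
Powers repeat with period 6 on this cycle, and 23 mod 6 = 5, so σ^23(e) = σ^5(e).
Stepping 5 places around the cycle: e → h → f → i → a → b.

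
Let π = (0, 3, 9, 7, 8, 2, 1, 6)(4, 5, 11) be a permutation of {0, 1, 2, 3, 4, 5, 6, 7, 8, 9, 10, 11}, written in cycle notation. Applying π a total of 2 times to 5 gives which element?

4

5 lies in the 3-cycle (4, 5, 11).
Stepping 2 places around the cycle: 5 → 11 → 4.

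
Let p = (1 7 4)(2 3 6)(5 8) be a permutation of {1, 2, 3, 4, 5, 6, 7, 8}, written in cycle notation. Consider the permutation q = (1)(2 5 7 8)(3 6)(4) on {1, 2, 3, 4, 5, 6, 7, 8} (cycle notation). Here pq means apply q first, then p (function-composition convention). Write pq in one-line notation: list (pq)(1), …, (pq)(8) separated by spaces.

7 8 2 1 4 6 5 3

(pq)(x) = p(q(x)). Computing each image: p(q(1)) = p(1) = 7, p(q(2)) = p(5) = 8, p(q(3)) = p(6) = 2, p(q(4)) = p(4) = 1, p(q(5)) = p(7) = 4, p(q(6)) = p(3) = 6, p(q(7)) = p(8) = 5, p(q(8)) = p(2) = 3.
Hence pq = [7 8 2 1 4 6 5 3].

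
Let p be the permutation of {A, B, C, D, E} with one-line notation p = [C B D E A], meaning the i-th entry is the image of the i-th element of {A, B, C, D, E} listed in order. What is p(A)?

A is element number 1 of the domain, and entry number 1 of the one-line form is C, so p(A) = C.

C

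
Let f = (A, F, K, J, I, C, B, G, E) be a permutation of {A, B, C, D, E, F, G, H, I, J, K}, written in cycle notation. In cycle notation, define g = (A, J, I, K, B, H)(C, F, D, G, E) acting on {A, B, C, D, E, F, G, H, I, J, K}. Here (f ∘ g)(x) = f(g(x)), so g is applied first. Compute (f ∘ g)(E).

First apply g: g(E) = C, then f(C) = B. Thus (f ∘ g)(E) = B.

B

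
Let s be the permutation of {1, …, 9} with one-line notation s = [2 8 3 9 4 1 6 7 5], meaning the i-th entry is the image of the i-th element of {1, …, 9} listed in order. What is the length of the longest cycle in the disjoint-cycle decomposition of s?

Decomposing into disjoint cycles gives (1, 2, 8, 7, 6)(4, 9, 5); the longest has length 5.

5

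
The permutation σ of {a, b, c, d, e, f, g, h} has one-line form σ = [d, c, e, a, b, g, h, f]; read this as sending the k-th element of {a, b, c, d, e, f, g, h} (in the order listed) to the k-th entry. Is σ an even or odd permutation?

In disjoint-cycle form the cycle lengths are 3, 3, 2.
A cycle of length ℓ contributes ℓ−1 transpositions, so σ is a product of 2 + 2 + 1 = 5 transpositions — odd.

odd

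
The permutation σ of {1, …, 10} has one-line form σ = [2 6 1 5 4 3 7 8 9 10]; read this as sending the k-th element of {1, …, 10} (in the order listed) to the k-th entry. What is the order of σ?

4

Writing σ as disjoint cycles, the cycle lengths are 4, 2, 1, 1, 1, 1.
The order of σ is the least common multiple of its cycle lengths: lcm(4, 2) = 4.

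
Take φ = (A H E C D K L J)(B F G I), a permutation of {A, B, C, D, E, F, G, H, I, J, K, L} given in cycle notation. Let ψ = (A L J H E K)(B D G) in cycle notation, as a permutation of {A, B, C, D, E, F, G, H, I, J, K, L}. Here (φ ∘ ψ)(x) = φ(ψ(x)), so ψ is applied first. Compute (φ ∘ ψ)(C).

D

ψ(C) = C, then φ(C) = D; composing gives (φ ∘ ψ)(C) = D.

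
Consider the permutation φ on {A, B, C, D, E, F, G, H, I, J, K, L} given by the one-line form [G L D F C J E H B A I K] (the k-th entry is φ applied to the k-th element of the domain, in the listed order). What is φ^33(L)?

Tracing L → K → … returns to L after 4 steps, so L lies in a 4-cycle (B L K I).
On a 4-cycle, φ^4 is the identity, so φ^33 = φ^1 there (33 ≡ 1 mod 4).
Advancing 1 step from L: L → K.

K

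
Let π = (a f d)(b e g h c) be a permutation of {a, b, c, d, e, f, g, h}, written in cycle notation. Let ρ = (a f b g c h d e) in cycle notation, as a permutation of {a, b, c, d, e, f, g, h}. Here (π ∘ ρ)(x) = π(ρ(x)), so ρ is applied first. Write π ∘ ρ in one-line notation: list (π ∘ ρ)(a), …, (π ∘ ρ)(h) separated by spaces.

(π ∘ ρ)(x) = π(ρ(x)). Computing each image: π(ρ(a)) = π(f) = d, π(ρ(b)) = π(g) = h, π(ρ(c)) = π(h) = c, π(ρ(d)) = π(e) = g, π(ρ(e)) = π(a) = f, π(ρ(f)) = π(b) = e, π(ρ(g)) = π(c) = b, π(ρ(h)) = π(d) = a.
Hence π ∘ ρ = [d h c g f e b a].

d h c g f e b a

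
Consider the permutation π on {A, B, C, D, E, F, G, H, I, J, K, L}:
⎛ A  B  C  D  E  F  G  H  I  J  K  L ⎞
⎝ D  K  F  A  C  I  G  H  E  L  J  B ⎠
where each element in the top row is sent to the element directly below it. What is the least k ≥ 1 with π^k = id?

4

The disjoint-cycle form of π has cycle lengths 4, 4, 2, 1, 1.
Since disjoint cycles commute, ord(π) = lcm(4, 4, 2) = 4.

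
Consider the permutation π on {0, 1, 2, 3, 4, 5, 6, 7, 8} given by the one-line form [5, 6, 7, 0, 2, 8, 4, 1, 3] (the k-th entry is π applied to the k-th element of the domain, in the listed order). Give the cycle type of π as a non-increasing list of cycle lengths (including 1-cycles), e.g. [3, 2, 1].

The disjoint cycles are (0, 5, 8, 3)(1, 6, 4, 2, 7), with lengths 5, 4 in non-increasing order.

[5, 4]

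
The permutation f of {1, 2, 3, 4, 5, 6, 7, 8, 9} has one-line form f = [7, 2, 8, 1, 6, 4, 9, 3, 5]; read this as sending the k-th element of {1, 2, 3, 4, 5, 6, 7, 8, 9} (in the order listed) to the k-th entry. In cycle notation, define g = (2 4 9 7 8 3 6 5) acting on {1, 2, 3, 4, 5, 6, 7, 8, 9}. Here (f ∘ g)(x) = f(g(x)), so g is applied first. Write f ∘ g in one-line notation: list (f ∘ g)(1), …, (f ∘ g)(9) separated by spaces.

7 1 4 5 2 6 3 8 9

Chase each element through g then f: 1 → 1 → 7; 2 → 4 → 1; 3 → 6 → 4; 4 → 9 → 5; 5 → 2 → 2; 6 → 5 → 6; 7 → 8 → 3; 8 → 3 → 8; 9 → 7 → 9.
Collecting the images, f ∘ g = [7 1 4 5 2 6 3 8 9].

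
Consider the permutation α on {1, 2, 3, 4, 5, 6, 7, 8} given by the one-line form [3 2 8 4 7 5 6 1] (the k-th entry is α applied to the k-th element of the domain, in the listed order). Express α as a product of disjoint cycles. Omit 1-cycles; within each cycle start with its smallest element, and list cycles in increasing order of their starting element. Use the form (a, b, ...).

(1, 3, 8)(5, 7, 6)

Start at 1 and follow images: 1 → 3 → 8 → 1, giving the cycle (1, 3, 8).
Continuing from each remaining unvisited element yields (1, 3, 8)(5, 7, 6).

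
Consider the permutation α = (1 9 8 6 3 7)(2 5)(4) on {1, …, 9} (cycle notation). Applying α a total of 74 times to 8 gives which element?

3

8 lies in the 6-cycle (1 9 8 6 3 7).
On a 6-cycle, α^6 is the identity, so α^74 = α^2 there (74 ≡ 2 mod 6).
Stepping 2 places around the cycle: 8 → 6 → 3.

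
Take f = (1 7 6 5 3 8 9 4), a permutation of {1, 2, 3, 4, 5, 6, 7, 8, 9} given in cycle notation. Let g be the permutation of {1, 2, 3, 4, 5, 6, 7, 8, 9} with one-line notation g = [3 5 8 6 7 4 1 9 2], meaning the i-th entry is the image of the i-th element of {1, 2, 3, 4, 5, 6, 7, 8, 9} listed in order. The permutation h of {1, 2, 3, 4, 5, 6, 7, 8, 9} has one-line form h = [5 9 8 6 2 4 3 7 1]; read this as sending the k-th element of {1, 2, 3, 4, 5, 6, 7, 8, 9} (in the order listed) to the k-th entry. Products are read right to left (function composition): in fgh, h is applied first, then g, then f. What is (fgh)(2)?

(fgh)(2) = f(g(h(2))). h(2) = 9, then g(9) = 2, then f(2) = 2, so the result is 2.

2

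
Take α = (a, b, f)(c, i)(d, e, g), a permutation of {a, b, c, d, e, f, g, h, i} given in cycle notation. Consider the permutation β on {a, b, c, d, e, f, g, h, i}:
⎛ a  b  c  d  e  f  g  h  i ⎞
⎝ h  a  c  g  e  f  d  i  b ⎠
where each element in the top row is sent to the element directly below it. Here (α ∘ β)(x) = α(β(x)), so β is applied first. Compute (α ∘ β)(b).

First apply β: β(b) = a, then α(a) = b. Thus (α ∘ β)(b) = b.

b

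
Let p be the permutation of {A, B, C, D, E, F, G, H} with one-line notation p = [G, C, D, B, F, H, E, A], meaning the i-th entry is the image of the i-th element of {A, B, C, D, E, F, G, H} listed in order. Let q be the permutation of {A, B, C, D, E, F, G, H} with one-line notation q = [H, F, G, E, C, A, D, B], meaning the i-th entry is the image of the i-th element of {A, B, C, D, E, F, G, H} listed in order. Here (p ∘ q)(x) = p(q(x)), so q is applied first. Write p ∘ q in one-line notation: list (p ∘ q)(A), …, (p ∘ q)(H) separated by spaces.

A H E F D G B C

(p ∘ q)(x) = p(q(x)). Computing each image: p(q(A)) = p(H) = A, p(q(B)) = p(F) = H, p(q(C)) = p(G) = E, p(q(D)) = p(E) = F, p(q(E)) = p(C) = D, p(q(F)) = p(A) = G, p(q(G)) = p(D) = B, p(q(H)) = p(B) = C.
Hence p ∘ q = [A H E F D G B C].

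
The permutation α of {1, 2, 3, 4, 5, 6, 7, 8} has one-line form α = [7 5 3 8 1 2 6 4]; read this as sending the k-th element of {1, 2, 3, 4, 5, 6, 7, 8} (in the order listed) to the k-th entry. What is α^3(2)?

7

Tracing 2 → 5 → … returns to 2 after 5 steps, so 2 lies in a 5-cycle (1, 7, 6, 2, 5).
Stepping 3 places around the cycle: 2 → 5 → 1 → 7.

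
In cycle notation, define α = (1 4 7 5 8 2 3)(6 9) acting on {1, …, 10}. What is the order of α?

14

The disjoint cycles have lengths 7, 2, 1.
The order is lcm(7, 2) = 14.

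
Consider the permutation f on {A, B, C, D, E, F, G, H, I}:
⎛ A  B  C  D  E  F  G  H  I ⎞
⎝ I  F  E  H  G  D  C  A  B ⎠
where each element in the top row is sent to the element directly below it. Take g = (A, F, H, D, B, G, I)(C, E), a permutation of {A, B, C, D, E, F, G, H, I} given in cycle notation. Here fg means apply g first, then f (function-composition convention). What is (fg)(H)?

H

First apply g: g(H) = D, then f(D) = H. Thus (fg)(H) = H.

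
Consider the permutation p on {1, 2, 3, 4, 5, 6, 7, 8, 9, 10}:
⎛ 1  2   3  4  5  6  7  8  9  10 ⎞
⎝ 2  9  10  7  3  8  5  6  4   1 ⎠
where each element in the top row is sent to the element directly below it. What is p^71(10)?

Tracing 10 → 1 → … returns to 10 after 8 steps, so 10 lies in an 8-cycle (1 2 9 4 7 5 3 10).
Since the cycle has length 8, p^71 acts on it the same as p^7 (71 mod 8 = 7).
Advancing 7 steps from 10: 10 → 1 → 2 → 9 → 4 → 7 → 5 → 3.

3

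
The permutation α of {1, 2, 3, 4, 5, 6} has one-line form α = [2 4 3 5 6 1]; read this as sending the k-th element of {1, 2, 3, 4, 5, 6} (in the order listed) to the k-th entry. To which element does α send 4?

4 is element number 4 of the domain, and entry number 4 of the one-line form is 5, so α(4) = 5.

5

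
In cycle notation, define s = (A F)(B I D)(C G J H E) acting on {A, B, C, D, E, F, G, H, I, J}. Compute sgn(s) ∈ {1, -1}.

-1

The cycle lengths are 5, 3, 2.
A cycle of length ℓ contributes ℓ−1 transpositions, so s is a product of 4 + 2 + 1 = 7 transpositions — odd.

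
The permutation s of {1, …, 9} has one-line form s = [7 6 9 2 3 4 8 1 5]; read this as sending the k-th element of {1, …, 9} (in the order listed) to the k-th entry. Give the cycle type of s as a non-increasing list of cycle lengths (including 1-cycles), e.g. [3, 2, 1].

The disjoint cycles are (1, 7, 8)(2, 6, 4)(3, 9, 5), with lengths 3, 3, 3 in non-increasing order.

[3, 3, 3]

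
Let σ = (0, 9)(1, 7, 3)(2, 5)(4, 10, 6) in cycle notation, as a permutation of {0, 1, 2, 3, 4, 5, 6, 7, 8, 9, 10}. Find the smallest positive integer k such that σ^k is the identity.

6

The disjoint cycles have lengths 3, 3, 2, 2, 1.
The order of σ is the least common multiple of its cycle lengths: lcm(3, 3, 2, 2) = 6.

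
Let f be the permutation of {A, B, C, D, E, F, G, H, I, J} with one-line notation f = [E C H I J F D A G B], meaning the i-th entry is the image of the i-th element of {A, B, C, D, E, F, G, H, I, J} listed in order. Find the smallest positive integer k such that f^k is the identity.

Writing f as disjoint cycles, the cycle lengths are 6, 3, 1.
The order of f is the least common multiple of its cycle lengths: lcm(6, 3) = 6.

6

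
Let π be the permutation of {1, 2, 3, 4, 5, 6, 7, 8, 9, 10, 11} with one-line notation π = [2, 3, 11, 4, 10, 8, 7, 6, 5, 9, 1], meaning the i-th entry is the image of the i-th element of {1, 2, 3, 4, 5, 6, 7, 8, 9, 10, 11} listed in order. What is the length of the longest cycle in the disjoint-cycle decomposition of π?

4

Decomposing into disjoint cycles gives (1, 2, 3, 11)(5, 10, 9)(6, 8); the longest has length 4.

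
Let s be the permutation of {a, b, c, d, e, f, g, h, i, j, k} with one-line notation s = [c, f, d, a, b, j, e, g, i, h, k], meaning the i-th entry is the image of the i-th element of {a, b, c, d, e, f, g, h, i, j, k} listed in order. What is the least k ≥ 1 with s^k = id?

Decomposing into disjoint cycles gives cycle lengths 6, 3, 1, 1.
Since disjoint cycles commute, ord(s) = lcm(6, 3) = 6.

6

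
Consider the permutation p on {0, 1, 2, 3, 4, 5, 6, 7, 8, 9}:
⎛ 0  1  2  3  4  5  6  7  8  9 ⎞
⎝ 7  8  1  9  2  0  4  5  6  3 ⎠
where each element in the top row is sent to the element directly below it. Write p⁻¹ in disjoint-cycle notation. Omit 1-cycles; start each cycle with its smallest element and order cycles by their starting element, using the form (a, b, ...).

(0, 5, 7)(1, 2, 4, 6, 8)(3, 9)

First write p in disjoint cycles: (0, 7, 5)(1, 8, 6, 4, 2)(3, 9).
Reversing each cycle (and rotating so the smallest element leads) gives p⁻¹ = (0, 5, 7)(1, 2, 4, 6, 8)(3, 9).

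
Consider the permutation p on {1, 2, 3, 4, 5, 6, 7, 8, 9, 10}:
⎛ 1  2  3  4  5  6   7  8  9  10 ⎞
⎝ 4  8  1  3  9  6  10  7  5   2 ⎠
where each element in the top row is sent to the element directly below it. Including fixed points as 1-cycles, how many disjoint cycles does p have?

The cycle decomposition is (1, 4, 3)(2, 8, 7, 10)(5, 9)(6), which has 4 cycles (counting 1-cycles).

4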